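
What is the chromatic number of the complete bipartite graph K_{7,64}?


K_{7,64} is bipartite by definition: the two parts are independent sets, with every edge crossing between them.
Color all vertices in one part with color 1 and all vertices in the other part with color 2.
Since the graph has at least one edge, one color does not suffice.
Chromatic number = 2.

2


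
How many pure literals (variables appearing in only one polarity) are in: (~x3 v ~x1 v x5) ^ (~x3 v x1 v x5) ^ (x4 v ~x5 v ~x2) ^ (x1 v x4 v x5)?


A pure literal appears in only one polarity across all clauses.
Pure literals: x2 (negative only), x3 (negative only), x4 (positive only).
Count = 3.

3


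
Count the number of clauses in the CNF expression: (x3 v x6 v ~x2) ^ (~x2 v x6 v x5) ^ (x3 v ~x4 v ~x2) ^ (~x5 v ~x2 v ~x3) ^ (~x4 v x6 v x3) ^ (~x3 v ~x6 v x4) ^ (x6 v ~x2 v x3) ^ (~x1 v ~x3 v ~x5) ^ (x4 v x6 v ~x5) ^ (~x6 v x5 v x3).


Each group enclosed in parentheses joined by ^ is one clause.
Counting the conjuncts: 10 clauses.

10


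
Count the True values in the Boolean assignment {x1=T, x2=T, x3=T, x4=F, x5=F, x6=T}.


The weight is the number of variables assigned True.
True variables: x1, x2, x3, x6.
Weight = 4.

4


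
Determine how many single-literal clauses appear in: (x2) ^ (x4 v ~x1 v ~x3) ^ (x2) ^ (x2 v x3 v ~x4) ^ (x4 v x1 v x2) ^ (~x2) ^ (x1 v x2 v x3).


A unit clause contains exactly one literal.
Unit clauses found: (x2), (x2), (~x2).
Count = 3.

3


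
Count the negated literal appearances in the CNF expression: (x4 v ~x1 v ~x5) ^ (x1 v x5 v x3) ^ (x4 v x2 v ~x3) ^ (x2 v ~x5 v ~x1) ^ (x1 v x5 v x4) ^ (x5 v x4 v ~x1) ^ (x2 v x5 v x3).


Scan each clause for negated literals.
Clause 1: 2 negative; Clause 2: 0 negative; Clause 3: 1 negative; Clause 4: 2 negative; Clause 5: 0 negative; Clause 6: 1 negative; Clause 7: 0 negative.
Total negative literal occurrences = 6.

6


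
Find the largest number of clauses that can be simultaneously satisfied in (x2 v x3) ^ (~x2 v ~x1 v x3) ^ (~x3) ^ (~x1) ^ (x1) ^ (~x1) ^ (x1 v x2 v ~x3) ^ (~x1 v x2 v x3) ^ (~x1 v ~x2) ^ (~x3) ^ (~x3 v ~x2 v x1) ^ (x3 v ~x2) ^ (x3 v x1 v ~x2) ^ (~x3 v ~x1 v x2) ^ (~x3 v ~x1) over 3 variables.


Enumerate all 8 truth assignments.
For each, count how many of the 15 clauses are satisfied.
The formula is not fully satisfiable, so the maximum is below 15.
Maximum simultaneously satisfiable clauses = 13.

13


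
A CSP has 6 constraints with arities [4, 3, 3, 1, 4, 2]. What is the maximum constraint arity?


The arities are: 4, 3, 3, 1, 4, 2.
Scan for the maximum value.
Maximum arity = 4.

4


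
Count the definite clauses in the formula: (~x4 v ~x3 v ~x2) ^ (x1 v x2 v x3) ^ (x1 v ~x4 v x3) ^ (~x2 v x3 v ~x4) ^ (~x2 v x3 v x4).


A definite clause has exactly one positive literal.
Clause 1: 0 positive -> not definite
Clause 2: 3 positive -> not definite
Clause 3: 2 positive -> not definite
Clause 4: 1 positive -> definite
Clause 5: 2 positive -> not definite
Definite clause count = 1.

1


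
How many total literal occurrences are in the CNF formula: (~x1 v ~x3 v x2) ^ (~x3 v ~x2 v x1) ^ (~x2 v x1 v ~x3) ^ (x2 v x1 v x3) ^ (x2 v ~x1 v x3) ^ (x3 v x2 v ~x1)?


Clause lengths: 3, 3, 3, 3, 3, 3.
Sum = 3 + 3 + 3 + 3 + 3 + 3 = 18.

18


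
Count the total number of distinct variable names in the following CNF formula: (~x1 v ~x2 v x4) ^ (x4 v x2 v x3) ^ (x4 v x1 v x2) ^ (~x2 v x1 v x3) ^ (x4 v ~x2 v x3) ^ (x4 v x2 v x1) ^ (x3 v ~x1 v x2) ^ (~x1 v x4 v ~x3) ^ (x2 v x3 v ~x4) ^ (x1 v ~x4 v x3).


Identify each distinct variable in the formula.
Variables found: x1, x2, x3, x4.
Total distinct variables = 4.

4


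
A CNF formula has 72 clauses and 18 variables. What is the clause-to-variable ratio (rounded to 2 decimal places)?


Clause-to-variable ratio = clauses / variables.
72 / 18 = 4.0.

4.0


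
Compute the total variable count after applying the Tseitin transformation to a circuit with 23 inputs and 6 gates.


The Tseitin transformation introduces one auxiliary variable per gate.
Total variables = inputs + gates = 23 + 6 = 29.

29


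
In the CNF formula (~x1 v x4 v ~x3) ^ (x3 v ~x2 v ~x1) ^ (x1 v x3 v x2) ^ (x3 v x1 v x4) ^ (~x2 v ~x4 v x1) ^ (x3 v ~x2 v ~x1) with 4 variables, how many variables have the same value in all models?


Find all satisfying assignments: 7 model(s).
Check which variables have the same value in every model.
No variable is fixed across all models.
Backbone size = 0.

0


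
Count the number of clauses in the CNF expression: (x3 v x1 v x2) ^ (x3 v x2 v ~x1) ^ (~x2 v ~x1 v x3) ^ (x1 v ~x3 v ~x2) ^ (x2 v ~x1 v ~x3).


Each group enclosed in parentheses joined by ^ is one clause.
Counting the conjuncts: 5 clauses.

5


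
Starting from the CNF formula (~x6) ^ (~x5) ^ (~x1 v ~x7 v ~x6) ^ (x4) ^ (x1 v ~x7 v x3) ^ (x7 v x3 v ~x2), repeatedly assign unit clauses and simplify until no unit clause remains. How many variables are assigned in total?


Unit propagation repeatedly assigns the literal in any unit clause, then simplifies.
Assignments in order: x6 = F, x5 = F, x4 = T.
No further unit clauses remain.
Total variables assigned = 3.

3


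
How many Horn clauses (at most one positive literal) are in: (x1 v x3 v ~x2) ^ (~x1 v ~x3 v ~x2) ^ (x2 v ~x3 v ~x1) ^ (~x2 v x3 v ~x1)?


A Horn clause has at most one positive literal.
Clause 1: 2 positive lit(s) -> not Horn
Clause 2: 0 positive lit(s) -> Horn
Clause 3: 1 positive lit(s) -> Horn
Clause 4: 1 positive lit(s) -> Horn
Total Horn clauses = 3.

3


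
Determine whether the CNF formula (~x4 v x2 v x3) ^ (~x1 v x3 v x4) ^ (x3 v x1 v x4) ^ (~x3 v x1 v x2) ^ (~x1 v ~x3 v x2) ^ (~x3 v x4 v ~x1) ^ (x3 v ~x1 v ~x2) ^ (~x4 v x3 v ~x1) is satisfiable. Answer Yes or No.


Check all 16 possible truth assignments.
Number of satisfying assignments found: 4.
The formula is satisfiable.

Yes


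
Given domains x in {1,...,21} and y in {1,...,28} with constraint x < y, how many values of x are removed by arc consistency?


For the constraint x < y, x needs a supporting value in y's domain.
x can be at most 27 (one less than y's maximum).
Valid x values from domain: 21 out of 21.
Pruned = 21 - 21 = 0.

0


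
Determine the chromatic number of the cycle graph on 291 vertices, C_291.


An odd cycle cannot be 2-colored: alternating two colors around the cycle returns to the start with a conflict.
Since 291 is odd, three colors are required (and three suffice).
Chromatic number = 3.

3


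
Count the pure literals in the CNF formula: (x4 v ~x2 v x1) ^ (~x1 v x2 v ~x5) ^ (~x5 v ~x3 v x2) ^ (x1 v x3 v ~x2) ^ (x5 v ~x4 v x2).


A pure literal appears in only one polarity across all clauses.
No pure literals found.
Count = 0.

0


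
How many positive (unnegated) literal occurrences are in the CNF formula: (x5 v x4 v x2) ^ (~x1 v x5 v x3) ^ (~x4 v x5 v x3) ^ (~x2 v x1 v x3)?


Scan each clause for unnegated literals.
Clause 1: 3 positive; Clause 2: 2 positive; Clause 3: 2 positive; Clause 4: 2 positive.
Total positive literal occurrences = 9.

9


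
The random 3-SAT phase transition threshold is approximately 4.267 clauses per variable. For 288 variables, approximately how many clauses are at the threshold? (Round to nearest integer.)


The 3-SAT phase transition occurs at approximately 4.267 clauses per variable.
m = 4.267 * 288 = 1228.896.
Rounded to nearest integer: 1229.

1229


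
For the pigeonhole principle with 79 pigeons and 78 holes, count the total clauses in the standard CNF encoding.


The PHP encoding has two parts:
1) At-least-one-hole clauses: 79 (one per pigeon, each with 78 literals).
2) At-most-one-pigeon-per-hole clauses: 78 holes * C(79,2) = 78 * 3081 = 240318.
Total clauses = 79 + 240318 = 240397.

240397


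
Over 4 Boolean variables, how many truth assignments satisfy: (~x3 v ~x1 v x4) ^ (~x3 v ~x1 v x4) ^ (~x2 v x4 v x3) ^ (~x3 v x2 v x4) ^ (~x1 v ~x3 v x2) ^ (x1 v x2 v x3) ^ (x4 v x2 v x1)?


Enumerate all 16 truth assignments over 4 variables.
Test each against every clause.
Satisfying assignments found: 8.

8


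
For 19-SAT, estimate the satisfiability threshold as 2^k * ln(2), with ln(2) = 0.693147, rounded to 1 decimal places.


Using the asymptotic formula: threshold ~ 2^k * ln(2).
2^19 = 524288.
524288 * 0.693147 = 363408.7.

363408.7


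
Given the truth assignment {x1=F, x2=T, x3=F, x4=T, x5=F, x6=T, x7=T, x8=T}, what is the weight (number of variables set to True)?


The weight is the number of variables assigned True.
True variables: x2, x4, x6, x7, x8.
Weight = 5.

5


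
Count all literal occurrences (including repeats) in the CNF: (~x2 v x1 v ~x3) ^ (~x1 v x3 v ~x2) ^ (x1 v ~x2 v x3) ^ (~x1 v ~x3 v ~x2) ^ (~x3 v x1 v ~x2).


Clause lengths: 3, 3, 3, 3, 3.
Sum = 3 + 3 + 3 + 3 + 3 = 15.

15


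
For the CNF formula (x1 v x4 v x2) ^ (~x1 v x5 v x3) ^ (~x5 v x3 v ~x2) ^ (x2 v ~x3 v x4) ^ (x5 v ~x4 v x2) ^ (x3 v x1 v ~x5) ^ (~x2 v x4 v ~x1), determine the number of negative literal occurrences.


Scan each clause for negated literals.
Clause 1: 0 negative; Clause 2: 1 negative; Clause 3: 2 negative; Clause 4: 1 negative; Clause 5: 1 negative; Clause 6: 1 negative; Clause 7: 2 negative.
Total negative literal occurrences = 8.

8


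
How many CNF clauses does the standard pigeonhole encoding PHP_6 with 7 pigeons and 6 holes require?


The PHP encoding has two parts:
1) At-least-one-hole clauses: 7 (one per pigeon, each with 6 literals).
2) At-most-one-pigeon-per-hole clauses: 6 holes * C(7,2) = 6 * 21 = 126.
Total clauses = 7 + 126 = 133.

133


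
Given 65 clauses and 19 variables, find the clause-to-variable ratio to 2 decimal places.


Clause-to-variable ratio = clauses / variables.
65 / 19 = 3.42.

3.42


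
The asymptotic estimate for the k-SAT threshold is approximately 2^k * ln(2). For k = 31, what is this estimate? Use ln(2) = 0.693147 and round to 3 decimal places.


Using the asymptotic formula: threshold ~ 2^k * ln(2).
2^31 = 2147483648.
2147483648 * 0.693147 = 1488521848.16.

1488521848.16


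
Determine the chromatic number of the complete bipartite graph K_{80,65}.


K_{80,65} is bipartite by definition: the two parts are independent sets, with every edge crossing between them.
Color all vertices in one part with color 1 and all vertices in the other part with color 2.
Since the graph has at least one edge, one color does not suffice.
Chromatic number = 2.

2


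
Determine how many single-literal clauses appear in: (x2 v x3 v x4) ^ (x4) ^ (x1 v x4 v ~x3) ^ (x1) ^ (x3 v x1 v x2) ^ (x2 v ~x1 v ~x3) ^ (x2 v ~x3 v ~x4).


A unit clause contains exactly one literal.
Unit clauses found: (x4), (x1).
Count = 2.

2


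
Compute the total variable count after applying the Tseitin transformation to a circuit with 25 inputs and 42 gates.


The Tseitin transformation introduces one auxiliary variable per gate.
Total variables = inputs + gates = 25 + 42 = 67.

67


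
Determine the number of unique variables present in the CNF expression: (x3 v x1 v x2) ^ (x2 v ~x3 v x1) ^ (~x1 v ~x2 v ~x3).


Identify each distinct variable in the formula.
Variables found: x1, x2, x3.
Total distinct variables = 3.

3


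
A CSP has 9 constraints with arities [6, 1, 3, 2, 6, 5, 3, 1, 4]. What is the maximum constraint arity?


The arities are: 6, 1, 3, 2, 6, 5, 3, 1, 4.
Scan for the maximum value.
Maximum arity = 6.

6


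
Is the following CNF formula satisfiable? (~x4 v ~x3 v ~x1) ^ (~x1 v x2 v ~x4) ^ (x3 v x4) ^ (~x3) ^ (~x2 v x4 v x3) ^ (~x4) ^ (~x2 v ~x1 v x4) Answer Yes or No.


Check all 16 possible truth assignments.
Number of satisfying assignments found: 0.
The formula is unsatisfiable.

No


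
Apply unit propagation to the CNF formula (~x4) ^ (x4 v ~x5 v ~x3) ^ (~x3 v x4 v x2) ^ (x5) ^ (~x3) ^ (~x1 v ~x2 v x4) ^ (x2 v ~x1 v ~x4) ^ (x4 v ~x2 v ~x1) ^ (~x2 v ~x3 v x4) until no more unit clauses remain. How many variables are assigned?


Unit propagation repeatedly assigns the literal in any unit clause, then simplifies.
Assignments in order: x4 = F, x5 = T, x3 = F.
No further unit clauses remain.
Total variables assigned = 3.

3


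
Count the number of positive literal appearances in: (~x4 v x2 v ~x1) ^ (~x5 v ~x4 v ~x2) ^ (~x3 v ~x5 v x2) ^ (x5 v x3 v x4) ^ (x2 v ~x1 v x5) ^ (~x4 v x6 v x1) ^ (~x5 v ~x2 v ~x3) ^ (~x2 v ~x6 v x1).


Scan each clause for unnegated literals.
Clause 1: 1 positive; Clause 2: 0 positive; Clause 3: 1 positive; Clause 4: 3 positive; Clause 5: 2 positive; Clause 6: 2 positive; Clause 7: 0 positive; Clause 8: 1 positive.
Total positive literal occurrences = 10.

10


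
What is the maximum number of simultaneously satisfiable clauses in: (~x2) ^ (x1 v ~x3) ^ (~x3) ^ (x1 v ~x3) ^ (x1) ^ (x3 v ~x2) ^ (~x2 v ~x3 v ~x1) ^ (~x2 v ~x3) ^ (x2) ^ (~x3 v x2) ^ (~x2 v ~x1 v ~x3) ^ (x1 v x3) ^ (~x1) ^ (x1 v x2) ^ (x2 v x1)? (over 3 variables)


Enumerate all 8 truth assignments.
For each, count how many of the 15 clauses are satisfied.
The formula is not fully satisfiable, so the maximum is below 15.
Maximum simultaneously satisfiable clauses = 13.

13


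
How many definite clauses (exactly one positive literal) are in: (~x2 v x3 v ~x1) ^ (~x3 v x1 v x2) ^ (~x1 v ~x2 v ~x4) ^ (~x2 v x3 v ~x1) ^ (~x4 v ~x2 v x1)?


A definite clause has exactly one positive literal.
Clause 1: 1 positive -> definite
Clause 2: 2 positive -> not definite
Clause 3: 0 positive -> not definite
Clause 4: 1 positive -> definite
Clause 5: 1 positive -> definite
Definite clause count = 3.

3


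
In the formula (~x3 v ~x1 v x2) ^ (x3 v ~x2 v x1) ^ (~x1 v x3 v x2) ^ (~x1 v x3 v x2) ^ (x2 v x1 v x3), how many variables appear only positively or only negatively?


A pure literal appears in only one polarity across all clauses.
No pure literals found.
Count = 0.

0


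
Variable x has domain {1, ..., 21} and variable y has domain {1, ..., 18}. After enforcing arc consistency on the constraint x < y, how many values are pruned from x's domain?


For the constraint x < y, x needs a supporting value in y's domain.
x can be at most 17 (one less than y's maximum).
Valid x values from domain: 17 out of 21.
Pruned = 21 - 17 = 4.

4


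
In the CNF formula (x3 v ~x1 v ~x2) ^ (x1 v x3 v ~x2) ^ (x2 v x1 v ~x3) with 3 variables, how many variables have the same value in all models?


Find all satisfying assignments: 5 model(s).
Check which variables have the same value in every model.
No variable is fixed across all models.
Backbone size = 0.

0


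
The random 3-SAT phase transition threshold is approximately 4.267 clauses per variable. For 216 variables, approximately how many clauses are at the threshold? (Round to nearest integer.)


The 3-SAT phase transition occurs at approximately 4.267 clauses per variable.
m = 4.267 * 216 = 921.672.
Rounded to nearest integer: 922.

922


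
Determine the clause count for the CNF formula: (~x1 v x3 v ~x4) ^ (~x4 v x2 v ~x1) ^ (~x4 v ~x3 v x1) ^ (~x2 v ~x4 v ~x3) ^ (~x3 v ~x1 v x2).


Each group enclosed in parentheses joined by ^ is one clause.
Counting the conjuncts: 5 clauses.

5


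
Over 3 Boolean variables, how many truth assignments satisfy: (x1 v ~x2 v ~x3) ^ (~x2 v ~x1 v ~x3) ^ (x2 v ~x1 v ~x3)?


Enumerate all 8 truth assignments over 3 variables.
Test each against every clause.
Satisfying assignments found: 5.

5


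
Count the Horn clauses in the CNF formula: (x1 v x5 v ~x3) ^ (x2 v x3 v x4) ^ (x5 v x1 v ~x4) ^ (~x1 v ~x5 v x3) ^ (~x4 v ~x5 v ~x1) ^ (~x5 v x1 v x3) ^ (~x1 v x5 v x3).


A Horn clause has at most one positive literal.
Clause 1: 2 positive lit(s) -> not Horn
Clause 2: 3 positive lit(s) -> not Horn
Clause 3: 2 positive lit(s) -> not Horn
Clause 4: 1 positive lit(s) -> Horn
Clause 5: 0 positive lit(s) -> Horn
Clause 6: 2 positive lit(s) -> not Horn
Clause 7: 2 positive lit(s) -> not Horn
Total Horn clauses = 2.

2


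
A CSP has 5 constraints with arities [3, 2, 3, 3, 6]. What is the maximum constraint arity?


The arities are: 3, 2, 3, 3, 6.
Scan for the maximum value.
Maximum arity = 6.

6


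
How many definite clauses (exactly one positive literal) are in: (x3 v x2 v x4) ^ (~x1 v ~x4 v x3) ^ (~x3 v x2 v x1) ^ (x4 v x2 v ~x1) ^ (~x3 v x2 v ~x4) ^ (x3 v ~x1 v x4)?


A definite clause has exactly one positive literal.
Clause 1: 3 positive -> not definite
Clause 2: 1 positive -> definite
Clause 3: 2 positive -> not definite
Clause 4: 2 positive -> not definite
Clause 5: 1 positive -> definite
Clause 6: 2 positive -> not definite
Definite clause count = 2.

2


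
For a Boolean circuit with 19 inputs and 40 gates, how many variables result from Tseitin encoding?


The Tseitin transformation introduces one auxiliary variable per gate.
Total variables = inputs + gates = 19 + 40 = 59.

59


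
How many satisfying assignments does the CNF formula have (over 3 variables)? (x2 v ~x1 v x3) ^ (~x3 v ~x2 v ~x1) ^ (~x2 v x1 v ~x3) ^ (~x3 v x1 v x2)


Enumerate all 8 truth assignments over 3 variables.
Test each against every clause.
Satisfying assignments found: 4.

4


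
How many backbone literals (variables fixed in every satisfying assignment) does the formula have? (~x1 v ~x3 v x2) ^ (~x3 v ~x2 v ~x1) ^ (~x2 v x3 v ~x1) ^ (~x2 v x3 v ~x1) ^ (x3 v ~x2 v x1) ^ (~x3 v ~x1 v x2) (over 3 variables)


Find all satisfying assignments: 4 model(s).
Check which variables have the same value in every model.
No variable is fixed across all models.
Backbone size = 0.

0


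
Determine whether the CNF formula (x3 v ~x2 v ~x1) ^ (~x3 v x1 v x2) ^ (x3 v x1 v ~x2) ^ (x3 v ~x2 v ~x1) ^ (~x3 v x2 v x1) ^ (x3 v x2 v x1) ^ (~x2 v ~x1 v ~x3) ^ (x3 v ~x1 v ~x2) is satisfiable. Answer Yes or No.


Check all 8 possible truth assignments.
Number of satisfying assignments found: 3.
The formula is satisfiable.

Yes


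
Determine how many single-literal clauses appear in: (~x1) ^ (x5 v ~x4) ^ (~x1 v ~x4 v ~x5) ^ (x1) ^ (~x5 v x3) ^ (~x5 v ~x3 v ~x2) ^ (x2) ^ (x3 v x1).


A unit clause contains exactly one literal.
Unit clauses found: (~x1), (x1), (x2).
Count = 3.

3


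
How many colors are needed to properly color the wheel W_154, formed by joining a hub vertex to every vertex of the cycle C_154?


W_154 consists of the cycle C_154 together with a hub vertex adjacent to every cycle vertex.
The cycle C_154 needs 2 colors (even cycle -> 2).
The hub is adjacent to every cycle vertex, so it must receive a new color distinct from all of them.
Chromatic number = 2 + 1 = 3.

3


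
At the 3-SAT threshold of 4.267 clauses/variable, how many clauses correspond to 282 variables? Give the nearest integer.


The 3-SAT phase transition occurs at approximately 4.267 clauses per variable.
m = 4.267 * 282 = 1203.294.
Rounded to nearest integer: 1203.

1203


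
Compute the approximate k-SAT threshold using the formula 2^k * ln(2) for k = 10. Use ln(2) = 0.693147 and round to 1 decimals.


Using the asymptotic formula: threshold ~ 2^k * ln(2).
2^10 = 1024.
1024 * 0.693147 = 709.8.

709.8


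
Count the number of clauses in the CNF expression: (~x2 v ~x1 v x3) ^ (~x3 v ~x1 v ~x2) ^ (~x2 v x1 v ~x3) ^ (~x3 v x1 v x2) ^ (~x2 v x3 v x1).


Each group enclosed in parentheses joined by ^ is one clause.
Counting the conjuncts: 5 clauses.

5


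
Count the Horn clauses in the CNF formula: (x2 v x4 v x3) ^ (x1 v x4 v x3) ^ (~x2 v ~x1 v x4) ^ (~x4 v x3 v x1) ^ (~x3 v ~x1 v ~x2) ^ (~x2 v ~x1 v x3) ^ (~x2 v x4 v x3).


A Horn clause has at most one positive literal.
Clause 1: 3 positive lit(s) -> not Horn
Clause 2: 3 positive lit(s) -> not Horn
Clause 3: 1 positive lit(s) -> Horn
Clause 4: 2 positive lit(s) -> not Horn
Clause 5: 0 positive lit(s) -> Horn
Clause 6: 1 positive lit(s) -> Horn
Clause 7: 2 positive lit(s) -> not Horn
Total Horn clauses = 3.

3


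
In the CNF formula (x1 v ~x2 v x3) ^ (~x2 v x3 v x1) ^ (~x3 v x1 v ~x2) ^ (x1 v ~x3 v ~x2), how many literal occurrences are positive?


Scan each clause for unnegated literals.
Clause 1: 2 positive; Clause 2: 2 positive; Clause 3: 1 positive; Clause 4: 1 positive.
Total positive literal occurrences = 6.

6


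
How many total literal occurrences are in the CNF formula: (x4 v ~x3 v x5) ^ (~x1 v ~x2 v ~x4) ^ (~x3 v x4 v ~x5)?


Clause lengths: 3, 3, 3.
Sum = 3 + 3 + 3 = 9.

9


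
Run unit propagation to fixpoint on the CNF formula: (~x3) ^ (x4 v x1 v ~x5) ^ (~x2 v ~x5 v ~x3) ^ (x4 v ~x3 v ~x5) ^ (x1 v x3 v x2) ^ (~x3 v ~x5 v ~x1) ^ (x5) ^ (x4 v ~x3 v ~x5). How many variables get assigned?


Unit propagation repeatedly assigns the literal in any unit clause, then simplifies.
Assignments in order: x3 = F, x5 = T.
No further unit clauses remain.
Total variables assigned = 2.

2


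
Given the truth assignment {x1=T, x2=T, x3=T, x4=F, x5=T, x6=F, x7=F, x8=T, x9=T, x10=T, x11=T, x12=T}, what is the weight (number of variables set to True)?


The weight is the number of variables assigned True.
True variables: x1, x2, x3, x5, x8, x9, x10, x11, x12.
Weight = 9.

9


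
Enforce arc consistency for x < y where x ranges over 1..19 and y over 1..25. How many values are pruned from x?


For the constraint x < y, x needs a supporting value in y's domain.
x can be at most 24 (one less than y's maximum).
Valid x values from domain: 19 out of 19.
Pruned = 19 - 19 = 0.

0


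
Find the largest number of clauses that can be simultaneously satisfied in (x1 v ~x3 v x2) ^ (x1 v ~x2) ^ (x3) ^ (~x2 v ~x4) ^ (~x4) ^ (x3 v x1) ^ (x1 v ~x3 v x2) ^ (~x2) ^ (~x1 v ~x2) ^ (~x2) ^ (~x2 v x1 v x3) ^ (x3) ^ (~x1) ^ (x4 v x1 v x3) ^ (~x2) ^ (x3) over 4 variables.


Enumerate all 16 truth assignments.
For each, count how many of the 16 clauses are satisfied.
The formula is not fully satisfiable, so the maximum is below 16.
Maximum simultaneously satisfiable clauses = 15.

15


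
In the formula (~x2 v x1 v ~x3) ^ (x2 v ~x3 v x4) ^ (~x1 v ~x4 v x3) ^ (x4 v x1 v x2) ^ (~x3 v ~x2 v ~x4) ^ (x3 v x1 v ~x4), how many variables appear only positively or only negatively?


A pure literal appears in only one polarity across all clauses.
No pure literals found.
Count = 0.

0


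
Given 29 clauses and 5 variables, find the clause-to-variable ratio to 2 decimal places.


Clause-to-variable ratio = clauses / variables.
29 / 5 = 5.8.

5.8


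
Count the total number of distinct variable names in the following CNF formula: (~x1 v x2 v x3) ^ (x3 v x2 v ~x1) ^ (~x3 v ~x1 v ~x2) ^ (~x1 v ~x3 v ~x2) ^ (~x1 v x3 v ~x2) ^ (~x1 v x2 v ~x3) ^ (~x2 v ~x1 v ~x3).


Identify each distinct variable in the formula.
Variables found: x1, x2, x3.
Total distinct variables = 3.

3


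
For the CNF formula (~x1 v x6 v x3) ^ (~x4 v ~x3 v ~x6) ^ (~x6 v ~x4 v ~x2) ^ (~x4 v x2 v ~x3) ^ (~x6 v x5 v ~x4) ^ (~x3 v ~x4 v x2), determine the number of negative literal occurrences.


Scan each clause for negated literals.
Clause 1: 1 negative; Clause 2: 3 negative; Clause 3: 3 negative; Clause 4: 2 negative; Clause 5: 2 negative; Clause 6: 2 negative.
Total negative literal occurrences = 13.

13


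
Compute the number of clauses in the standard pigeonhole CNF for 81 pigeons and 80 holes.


The PHP encoding has two parts:
1) At-least-one-hole clauses: 81 (one per pigeon, each with 80 literals).
2) At-most-one-pigeon-per-hole clauses: 80 holes * C(81,2) = 80 * 3240 = 259200.
Total clauses = 81 + 259200 = 259281.

259281


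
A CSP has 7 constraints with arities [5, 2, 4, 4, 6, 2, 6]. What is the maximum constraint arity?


The arities are: 5, 2, 4, 4, 6, 2, 6.
Scan for the maximum value.
Maximum arity = 6.

6


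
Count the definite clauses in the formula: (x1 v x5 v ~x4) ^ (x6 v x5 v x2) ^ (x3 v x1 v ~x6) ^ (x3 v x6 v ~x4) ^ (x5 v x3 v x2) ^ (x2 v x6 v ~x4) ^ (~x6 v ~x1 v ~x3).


A definite clause has exactly one positive literal.
Clause 1: 2 positive -> not definite
Clause 2: 3 positive -> not definite
Clause 3: 2 positive -> not definite
Clause 4: 2 positive -> not definite
Clause 5: 3 positive -> not definite
Clause 6: 2 positive -> not definite
Clause 7: 0 positive -> not definite
Definite clause count = 0.

0


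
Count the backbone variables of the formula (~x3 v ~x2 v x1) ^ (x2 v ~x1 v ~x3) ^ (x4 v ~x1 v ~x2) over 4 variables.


Find all satisfying assignments: 10 model(s).
Check which variables have the same value in every model.
No variable is fixed across all models.
Backbone size = 0.

0


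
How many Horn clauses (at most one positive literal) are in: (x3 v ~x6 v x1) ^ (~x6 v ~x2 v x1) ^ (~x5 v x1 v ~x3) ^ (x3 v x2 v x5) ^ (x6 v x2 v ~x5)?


A Horn clause has at most one positive literal.
Clause 1: 2 positive lit(s) -> not Horn
Clause 2: 1 positive lit(s) -> Horn
Clause 3: 1 positive lit(s) -> Horn
Clause 4: 3 positive lit(s) -> not Horn
Clause 5: 2 positive lit(s) -> not Horn
Total Horn clauses = 2.

2


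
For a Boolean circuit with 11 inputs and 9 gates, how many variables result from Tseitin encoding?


The Tseitin transformation introduces one auxiliary variable per gate.
Total variables = inputs + gates = 11 + 9 = 20.

20


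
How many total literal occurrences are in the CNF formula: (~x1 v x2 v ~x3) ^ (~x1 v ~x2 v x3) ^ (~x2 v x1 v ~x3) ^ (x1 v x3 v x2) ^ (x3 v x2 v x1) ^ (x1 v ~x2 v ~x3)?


Clause lengths: 3, 3, 3, 3, 3, 3.
Sum = 3 + 3 + 3 + 3 + 3 + 3 = 18.

18


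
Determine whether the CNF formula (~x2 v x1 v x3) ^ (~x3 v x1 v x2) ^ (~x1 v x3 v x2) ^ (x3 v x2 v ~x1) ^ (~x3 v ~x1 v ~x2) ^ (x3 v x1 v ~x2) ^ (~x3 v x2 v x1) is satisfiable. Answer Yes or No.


Check all 8 possible truth assignments.
Number of satisfying assignments found: 4.
The formula is satisfiable.

Yes


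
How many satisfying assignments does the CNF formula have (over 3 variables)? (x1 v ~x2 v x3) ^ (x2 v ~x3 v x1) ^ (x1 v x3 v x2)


Enumerate all 8 truth assignments over 3 variables.
Test each against every clause.
Satisfying assignments found: 5.

5


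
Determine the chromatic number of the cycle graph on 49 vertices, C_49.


An odd cycle cannot be 2-colored: alternating two colors around the cycle returns to the start with a conflict.
Since 49 is odd, three colors are required (and three suffice).
Chromatic number = 3.

3


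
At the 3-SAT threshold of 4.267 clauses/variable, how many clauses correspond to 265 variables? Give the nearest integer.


The 3-SAT phase transition occurs at approximately 4.267 clauses per variable.
m = 4.267 * 265 = 1130.755.
Rounded to nearest integer: 1131.

1131


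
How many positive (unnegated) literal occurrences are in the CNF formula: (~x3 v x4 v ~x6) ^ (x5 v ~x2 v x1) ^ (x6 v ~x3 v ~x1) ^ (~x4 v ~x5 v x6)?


Scan each clause for unnegated literals.
Clause 1: 1 positive; Clause 2: 2 positive; Clause 3: 1 positive; Clause 4: 1 positive.
Total positive literal occurrences = 5.

5


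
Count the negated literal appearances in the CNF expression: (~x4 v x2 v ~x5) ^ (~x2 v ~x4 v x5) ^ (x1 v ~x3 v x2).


Scan each clause for negated literals.
Clause 1: 2 negative; Clause 2: 2 negative; Clause 3: 1 negative.
Total negative literal occurrences = 5.

5


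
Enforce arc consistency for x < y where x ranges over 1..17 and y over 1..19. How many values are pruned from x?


For the constraint x < y, x needs a supporting value in y's domain.
x can be at most 18 (one less than y's maximum).
Valid x values from domain: 17 out of 17.
Pruned = 17 - 17 = 0.

0


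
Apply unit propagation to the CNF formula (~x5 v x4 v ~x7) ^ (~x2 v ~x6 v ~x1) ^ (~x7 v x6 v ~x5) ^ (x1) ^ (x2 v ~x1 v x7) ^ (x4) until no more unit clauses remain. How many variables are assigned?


Unit propagation repeatedly assigns the literal in any unit clause, then simplifies.
Assignments in order: x1 = T, x4 = T.
No further unit clauses remain.
Total variables assigned = 2.

2


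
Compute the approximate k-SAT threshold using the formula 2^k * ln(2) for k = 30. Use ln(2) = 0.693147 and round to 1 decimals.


Using the asymptotic formula: threshold ~ 2^k * ln(2).
2^30 = 1073741824.
1073741824 * 0.693147 = 744260924.1.

744260924.1


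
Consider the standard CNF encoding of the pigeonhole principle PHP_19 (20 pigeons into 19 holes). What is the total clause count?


The PHP encoding has two parts:
1) At-least-one-hole clauses: 20 (one per pigeon, each with 19 literals).
2) At-most-one-pigeon-per-hole clauses: 19 holes * C(20,2) = 19 * 190 = 3610.
Total clauses = 20 + 3610 = 3630.

3630


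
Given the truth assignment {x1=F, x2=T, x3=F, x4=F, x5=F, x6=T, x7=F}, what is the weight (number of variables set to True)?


The weight is the number of variables assigned True.
True variables: x2, x6.
Weight = 2.

2


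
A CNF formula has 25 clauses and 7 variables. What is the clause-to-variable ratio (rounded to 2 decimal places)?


Clause-to-variable ratio = clauses / variables.
25 / 7 = 3.57.

3.57


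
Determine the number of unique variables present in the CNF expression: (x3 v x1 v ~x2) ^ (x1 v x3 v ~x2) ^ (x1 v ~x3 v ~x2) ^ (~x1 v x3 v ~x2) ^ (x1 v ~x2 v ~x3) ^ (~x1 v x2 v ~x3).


Identify each distinct variable in the formula.
Variables found: x1, x2, x3.
Total distinct variables = 3.

3


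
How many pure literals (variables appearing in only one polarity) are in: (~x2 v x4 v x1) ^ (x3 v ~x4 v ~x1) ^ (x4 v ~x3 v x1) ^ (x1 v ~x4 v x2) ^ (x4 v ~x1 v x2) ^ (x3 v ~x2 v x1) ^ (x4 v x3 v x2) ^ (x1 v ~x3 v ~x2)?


A pure literal appears in only one polarity across all clauses.
No pure literals found.
Count = 0.

0


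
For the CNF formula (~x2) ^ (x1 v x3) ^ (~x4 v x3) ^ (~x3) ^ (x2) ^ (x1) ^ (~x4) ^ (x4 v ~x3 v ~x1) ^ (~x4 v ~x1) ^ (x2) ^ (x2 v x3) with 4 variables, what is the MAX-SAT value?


Enumerate all 16 truth assignments.
For each, count how many of the 11 clauses are satisfied.
The formula is not fully satisfiable, so the maximum is below 11.
Maximum simultaneously satisfiable clauses = 10.

10


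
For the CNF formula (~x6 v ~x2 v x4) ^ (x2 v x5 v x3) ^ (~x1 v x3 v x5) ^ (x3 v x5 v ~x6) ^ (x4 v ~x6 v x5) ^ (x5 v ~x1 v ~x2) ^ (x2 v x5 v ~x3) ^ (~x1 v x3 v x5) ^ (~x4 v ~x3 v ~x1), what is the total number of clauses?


Each group enclosed in parentheses joined by ^ is one clause.
Counting the conjuncts: 9 clauses.

9


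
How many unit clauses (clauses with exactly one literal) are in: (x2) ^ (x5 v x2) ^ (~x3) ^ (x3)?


A unit clause contains exactly one literal.
Unit clauses found: (x2), (~x3), (x3).
Count = 3.

3


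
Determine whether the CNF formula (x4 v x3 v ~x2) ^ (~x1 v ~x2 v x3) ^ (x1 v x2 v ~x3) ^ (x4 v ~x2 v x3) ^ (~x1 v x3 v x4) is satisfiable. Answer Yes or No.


Check all 16 possible truth assignments.
Number of satisfying assignments found: 10.
The formula is satisfiable.

Yes


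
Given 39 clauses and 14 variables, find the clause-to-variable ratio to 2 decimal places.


Clause-to-variable ratio = clauses / variables.
39 / 14 = 2.79.

2.79


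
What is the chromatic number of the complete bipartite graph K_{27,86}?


K_{27,86} is bipartite by definition: the two parts are independent sets, with every edge crossing between them.
Color all vertices in one part with color 1 and all vertices in the other part with color 2.
Since the graph has at least one edge, one color does not suffice.
Chromatic number = 2.

2


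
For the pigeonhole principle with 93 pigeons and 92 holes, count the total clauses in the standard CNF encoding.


The PHP encoding has two parts:
1) At-least-one-hole clauses: 93 (one per pigeon, each with 92 literals).
2) At-most-one-pigeon-per-hole clauses: 92 holes * C(93,2) = 92 * 4278 = 393576.
Total clauses = 93 + 393576 = 393669.

393669


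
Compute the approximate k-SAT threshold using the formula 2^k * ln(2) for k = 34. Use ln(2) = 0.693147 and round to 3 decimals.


Using the asymptotic formula: threshold ~ 2^k * ln(2).
2^34 = 17179869184.
17179869184 * 0.693147 = 11908174785.282.

11908174785.282


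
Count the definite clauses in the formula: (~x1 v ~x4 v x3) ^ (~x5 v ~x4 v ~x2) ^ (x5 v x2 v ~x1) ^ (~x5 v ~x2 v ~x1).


A definite clause has exactly one positive literal.
Clause 1: 1 positive -> definite
Clause 2: 0 positive -> not definite
Clause 3: 2 positive -> not definite
Clause 4: 0 positive -> not definite
Definite clause count = 1.

1


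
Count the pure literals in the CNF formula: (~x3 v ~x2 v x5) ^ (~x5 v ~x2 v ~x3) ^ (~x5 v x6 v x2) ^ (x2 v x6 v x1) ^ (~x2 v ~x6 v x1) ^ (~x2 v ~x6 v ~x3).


A pure literal appears in only one polarity across all clauses.
Pure literals: x1 (positive only), x3 (negative only).
Count = 2.

2


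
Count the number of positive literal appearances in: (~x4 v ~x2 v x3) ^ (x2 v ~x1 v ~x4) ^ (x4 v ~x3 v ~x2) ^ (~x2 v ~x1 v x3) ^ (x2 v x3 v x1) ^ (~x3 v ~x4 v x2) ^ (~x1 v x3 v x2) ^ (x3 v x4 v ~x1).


Scan each clause for unnegated literals.
Clause 1: 1 positive; Clause 2: 1 positive; Clause 3: 1 positive; Clause 4: 1 positive; Clause 5: 3 positive; Clause 6: 1 positive; Clause 7: 2 positive; Clause 8: 2 positive.
Total positive literal occurrences = 12.

12


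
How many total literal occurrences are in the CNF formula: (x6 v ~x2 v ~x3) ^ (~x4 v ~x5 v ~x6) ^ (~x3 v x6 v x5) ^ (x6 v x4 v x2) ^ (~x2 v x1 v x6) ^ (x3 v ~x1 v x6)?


Clause lengths: 3, 3, 3, 3, 3, 3.
Sum = 3 + 3 + 3 + 3 + 3 + 3 = 18.

18


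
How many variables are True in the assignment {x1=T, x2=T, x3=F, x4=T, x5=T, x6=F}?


The weight is the number of variables assigned True.
True variables: x1, x2, x4, x5.
Weight = 4.

4


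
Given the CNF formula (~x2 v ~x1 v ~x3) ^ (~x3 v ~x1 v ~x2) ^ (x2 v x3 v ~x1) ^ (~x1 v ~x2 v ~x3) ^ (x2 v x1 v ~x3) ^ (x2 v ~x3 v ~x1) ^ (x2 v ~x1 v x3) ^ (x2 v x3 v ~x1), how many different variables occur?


Identify each distinct variable in the formula.
Variables found: x1, x2, x3.
Total distinct variables = 3.

3


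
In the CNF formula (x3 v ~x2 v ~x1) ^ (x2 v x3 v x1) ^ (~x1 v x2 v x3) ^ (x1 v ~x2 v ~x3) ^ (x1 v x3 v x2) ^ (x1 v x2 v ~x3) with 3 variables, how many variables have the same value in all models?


Find all satisfying assignments: 3 model(s).
Check which variables have the same value in every model.
No variable is fixed across all models.
Backbone size = 0.

0


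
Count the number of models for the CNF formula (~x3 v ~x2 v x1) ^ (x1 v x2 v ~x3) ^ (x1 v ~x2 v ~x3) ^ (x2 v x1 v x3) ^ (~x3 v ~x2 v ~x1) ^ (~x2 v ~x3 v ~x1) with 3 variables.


Enumerate all 8 truth assignments over 3 variables.
Test each against every clause.
Satisfying assignments found: 4.

4


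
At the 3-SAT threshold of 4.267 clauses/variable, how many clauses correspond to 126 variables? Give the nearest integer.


The 3-SAT phase transition occurs at approximately 4.267 clauses per variable.
m = 4.267 * 126 = 537.642.
Rounded to nearest integer: 538.

538


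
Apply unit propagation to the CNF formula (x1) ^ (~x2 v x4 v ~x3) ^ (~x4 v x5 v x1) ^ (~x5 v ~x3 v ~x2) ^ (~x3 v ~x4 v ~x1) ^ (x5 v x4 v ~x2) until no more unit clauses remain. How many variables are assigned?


Unit propagation repeatedly assigns the literal in any unit clause, then simplifies.
Assignments in order: x1 = T.
No further unit clauses remain.
Total variables assigned = 1.

1


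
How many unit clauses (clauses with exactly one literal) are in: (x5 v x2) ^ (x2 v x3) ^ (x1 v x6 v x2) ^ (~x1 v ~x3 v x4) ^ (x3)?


A unit clause contains exactly one literal.
Unit clauses found: (x3).
Count = 1.

1


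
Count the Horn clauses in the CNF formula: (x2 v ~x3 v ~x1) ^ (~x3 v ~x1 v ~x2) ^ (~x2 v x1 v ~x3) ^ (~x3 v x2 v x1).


A Horn clause has at most one positive literal.
Clause 1: 1 positive lit(s) -> Horn
Clause 2: 0 positive lit(s) -> Horn
Clause 3: 1 positive lit(s) -> Horn
Clause 4: 2 positive lit(s) -> not Horn
Total Horn clauses = 3.

3


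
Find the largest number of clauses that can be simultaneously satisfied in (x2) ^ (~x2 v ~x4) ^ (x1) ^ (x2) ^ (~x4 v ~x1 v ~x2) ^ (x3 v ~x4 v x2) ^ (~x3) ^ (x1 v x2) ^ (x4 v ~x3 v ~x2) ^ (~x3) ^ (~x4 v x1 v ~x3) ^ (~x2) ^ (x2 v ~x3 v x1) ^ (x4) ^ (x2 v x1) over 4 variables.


Enumerate all 16 truth assignments.
For each, count how many of the 15 clauses are satisfied.
The formula is not fully satisfiable, so the maximum is below 15.
Maximum simultaneously satisfiable clauses = 13.

13


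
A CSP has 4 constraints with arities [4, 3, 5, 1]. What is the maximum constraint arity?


The arities are: 4, 3, 5, 1.
Scan for the maximum value.
Maximum arity = 5.

5


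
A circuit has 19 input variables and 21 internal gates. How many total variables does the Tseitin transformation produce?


The Tseitin transformation introduces one auxiliary variable per gate.
Total variables = inputs + gates = 19 + 21 = 40.

40


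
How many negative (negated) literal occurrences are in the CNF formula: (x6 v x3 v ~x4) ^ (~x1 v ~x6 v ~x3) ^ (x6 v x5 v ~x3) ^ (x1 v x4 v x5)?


Scan each clause for negated literals.
Clause 1: 1 negative; Clause 2: 3 negative; Clause 3: 1 negative; Clause 4: 0 negative.
Total negative literal occurrences = 5.

5


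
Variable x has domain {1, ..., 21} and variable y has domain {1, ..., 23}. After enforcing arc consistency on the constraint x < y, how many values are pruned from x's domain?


For the constraint x < y, x needs a supporting value in y's domain.
x can be at most 22 (one less than y's maximum).
Valid x values from domain: 21 out of 21.
Pruned = 21 - 21 = 0.

0


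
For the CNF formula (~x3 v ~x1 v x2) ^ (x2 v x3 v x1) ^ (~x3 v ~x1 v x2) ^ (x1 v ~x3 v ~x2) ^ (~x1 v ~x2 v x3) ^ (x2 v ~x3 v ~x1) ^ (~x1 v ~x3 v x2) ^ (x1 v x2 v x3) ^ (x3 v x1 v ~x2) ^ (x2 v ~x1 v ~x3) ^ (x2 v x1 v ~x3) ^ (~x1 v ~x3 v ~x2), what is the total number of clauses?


Each group enclosed in parentheses joined by ^ is one clause.
Counting the conjuncts: 12 clauses.

12


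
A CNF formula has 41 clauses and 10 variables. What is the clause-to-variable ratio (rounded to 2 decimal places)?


Clause-to-variable ratio = clauses / variables.
41 / 10 = 4.1.

4.1


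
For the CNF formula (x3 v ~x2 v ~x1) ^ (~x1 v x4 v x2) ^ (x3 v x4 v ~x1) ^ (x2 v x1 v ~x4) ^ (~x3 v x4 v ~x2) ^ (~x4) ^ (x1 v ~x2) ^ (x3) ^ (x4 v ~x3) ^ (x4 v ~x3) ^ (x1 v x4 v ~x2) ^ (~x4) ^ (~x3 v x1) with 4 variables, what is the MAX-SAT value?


Enumerate all 16 truth assignments.
For each, count how many of the 13 clauses are satisfied.
The formula is not fully satisfiable, so the maximum is below 13.
Maximum simultaneously satisfiable clauses = 12.

12


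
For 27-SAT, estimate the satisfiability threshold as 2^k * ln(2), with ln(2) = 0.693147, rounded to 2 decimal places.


Using the asymptotic formula: threshold ~ 2^k * ln(2).
2^27 = 134217728.
134217728 * 0.693147 = 93032615.51.

93032615.51


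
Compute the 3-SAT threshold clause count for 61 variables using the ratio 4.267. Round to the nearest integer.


The 3-SAT phase transition occurs at approximately 4.267 clauses per variable.
m = 4.267 * 61 = 260.287.
Rounded to nearest integer: 260.

260


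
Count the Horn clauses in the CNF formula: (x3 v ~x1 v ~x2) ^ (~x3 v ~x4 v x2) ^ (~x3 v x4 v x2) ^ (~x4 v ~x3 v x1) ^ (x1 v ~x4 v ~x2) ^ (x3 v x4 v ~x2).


A Horn clause has at most one positive literal.
Clause 1: 1 positive lit(s) -> Horn
Clause 2: 1 positive lit(s) -> Horn
Clause 3: 2 positive lit(s) -> not Horn
Clause 4: 1 positive lit(s) -> Horn
Clause 5: 1 positive lit(s) -> Horn
Clause 6: 2 positive lit(s) -> not Horn
Total Horn clauses = 4.

4


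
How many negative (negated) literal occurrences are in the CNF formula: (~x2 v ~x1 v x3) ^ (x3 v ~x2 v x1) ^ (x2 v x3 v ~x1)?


Scan each clause for negated literals.
Clause 1: 2 negative; Clause 2: 1 negative; Clause 3: 1 negative.
Total negative literal occurrences = 4.

4


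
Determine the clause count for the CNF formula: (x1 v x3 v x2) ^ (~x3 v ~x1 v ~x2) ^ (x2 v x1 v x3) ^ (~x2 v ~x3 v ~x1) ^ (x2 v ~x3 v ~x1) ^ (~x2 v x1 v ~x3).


Each group enclosed in parentheses joined by ^ is one clause.
Counting the conjuncts: 6 clauses.

6
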